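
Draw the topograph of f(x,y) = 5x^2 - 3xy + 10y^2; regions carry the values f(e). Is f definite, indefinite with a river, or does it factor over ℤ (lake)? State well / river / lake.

D = b²−4ac = (-3)² − 4·5·10 = -191
D < 0 ⇒ definite ⇒ every region one sign ⇒ single well

well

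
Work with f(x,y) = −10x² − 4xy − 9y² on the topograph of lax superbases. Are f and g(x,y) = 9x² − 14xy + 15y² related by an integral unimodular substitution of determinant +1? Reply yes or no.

D₁ = -344, D₂ = -344
f is negative-definite; reduce −f:
−f: flip: (10,4,9)→(9,-4,10)
−f: reduced (well bottom): (9,-4,10) with a≤c, −a<b≤a
flip sign back: reduced form of f is (-9,4,-10)
g: translate: b→4 (≡-14 mod 18), so (9,-14,15)→(9,4,10)
g: reduced (well bottom): (9,4,10) with a≤c, −a<b≤a
reduced forms (-9, 4, -10) vs (9, 4, 10) ⇒ inequivalent

no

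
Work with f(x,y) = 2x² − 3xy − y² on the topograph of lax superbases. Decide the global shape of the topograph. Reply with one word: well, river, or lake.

D = b²−4ac = (-3)² − 4·2·(-1) = 17
D > 0 non-square ⇒ indefinite ⇒ periodic river

river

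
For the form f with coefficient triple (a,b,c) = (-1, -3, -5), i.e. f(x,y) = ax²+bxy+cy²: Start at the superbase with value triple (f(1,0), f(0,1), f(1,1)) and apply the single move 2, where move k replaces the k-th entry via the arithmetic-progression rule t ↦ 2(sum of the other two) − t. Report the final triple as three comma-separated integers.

start (-1,-5,-9) = (f(1,0),f(0,1),f(1,1))
replace slot 2: 2·((-1)+(-9)) − (-5) = -15 → (-1,-15,-9)

-1,-15,-9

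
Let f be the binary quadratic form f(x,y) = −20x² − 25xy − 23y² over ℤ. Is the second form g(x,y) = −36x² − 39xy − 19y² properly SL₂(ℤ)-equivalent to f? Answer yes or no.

D₁ = -1215, D₂ = -1215
f is negative-definite; reduce −f:
−f: translate: b→-15 (≡25 mod 40), so (20,25,23)→(20,-15,18)
−f: flip: (20,-15,18)→(18,15,20)
−f: reduced (well bottom): (18,15,20) with a≤c, −a<b≤a
flip sign back: reduced form of f is (-18,-15,-20)
g is negative-definite; reduce −g:
−g: translate: b→-33 (≡39 mod 72), so (36,39,19)→(36,-33,16)
−g: flip: (36,-33,16)→(16,33,36)
−g: translate: b→1 (≡33 mod 32), so (16,33,36)→(16,1,19)
−g: reduced (well bottom): (16,1,19) with a≤c, −a<b≤a
flip sign back: reduced form of g is (-16,-1,-19)
reduced forms (-18, -15, -20) vs (-16, -1, -19) ⇒ inequivalent

no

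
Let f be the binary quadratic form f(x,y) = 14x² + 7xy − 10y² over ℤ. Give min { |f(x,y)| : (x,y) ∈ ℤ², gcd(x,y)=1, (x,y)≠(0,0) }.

river: ρ → (-10,13,11)
river: ρ → (11,9,-12)
river: ρ → (-12,15,8)
river: ρ → (8,17,-10)
river: ρ → (-10,23,2)
river: ρ → (2,21,-21)
river: ρ → (-21,21,2)
river: ρ → (2,23,-10)
river: ρ → (-10,17,8)
river: ρ → (8,15,-12)
river: ρ → (-12,9,11)
river: ρ → (11,13,-10)
river: ρ → (-10,7,14)
river: ρ → (14,21,-3)
river: ρ → (-3,21,14)
river: ρ → (14,7,-10)
closes: descent 0, river 16
min |a| on river = 2

2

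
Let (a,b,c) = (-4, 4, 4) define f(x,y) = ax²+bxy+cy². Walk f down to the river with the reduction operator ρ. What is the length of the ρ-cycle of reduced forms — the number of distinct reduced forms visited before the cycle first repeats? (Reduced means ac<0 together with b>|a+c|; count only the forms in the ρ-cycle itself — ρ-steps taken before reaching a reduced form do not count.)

D = 80, ⌊√D⌋ = 8
river: ρ → (4,4,-4)
river: ρ → (-4,4,4)
ρ-cycle length = 2 (tail of 0 descent steps not counted)

2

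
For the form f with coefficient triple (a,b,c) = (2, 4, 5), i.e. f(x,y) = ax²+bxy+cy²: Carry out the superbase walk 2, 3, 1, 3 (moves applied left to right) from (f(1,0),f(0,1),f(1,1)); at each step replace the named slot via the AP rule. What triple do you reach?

start (2,5,11) = (f(1,0),f(0,1),f(1,1))
replace slot 2: 2·(2+11) − 5 = 21 → (2,21,11)
replace slot 3: 2·(2+21) − 11 = 35 → (2,21,35)
replace slot 1: 2·(21+35) − 2 = 110 → (110,21,35)
replace slot 3: 2·(110+21) − 35 = 227 → (110,21,227)

110,21,227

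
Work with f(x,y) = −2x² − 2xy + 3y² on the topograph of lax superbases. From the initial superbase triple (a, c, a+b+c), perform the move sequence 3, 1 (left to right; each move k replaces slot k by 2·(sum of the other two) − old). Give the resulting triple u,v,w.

start (-2,3,-1) = (f(1,0),f(0,1),f(1,1))
replace slot 3: 2·((-2)+3) − (-1) = 3 → (-2,3,3)
replace slot 1: 2·(3+3) − (-2) = 14 → (14,3,3)

14,3,3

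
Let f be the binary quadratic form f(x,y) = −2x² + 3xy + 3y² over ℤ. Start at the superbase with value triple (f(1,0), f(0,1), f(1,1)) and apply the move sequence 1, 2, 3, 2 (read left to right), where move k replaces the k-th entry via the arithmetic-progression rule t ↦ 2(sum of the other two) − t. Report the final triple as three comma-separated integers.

start (-2,3,4) = (f(1,0),f(0,1),f(1,1))
replace slot 1: 2·(3+4) − (-2) = 16 → (16,3,4)
replace slot 2: 2·(16+4) − 3 = 37 → (16,37,4)
replace slot 3: 2·(16+37) − 4 = 102 → (16,37,102)
replace slot 2: 2·(16+102) − 37 = 199 → (16,199,102)

16,199,102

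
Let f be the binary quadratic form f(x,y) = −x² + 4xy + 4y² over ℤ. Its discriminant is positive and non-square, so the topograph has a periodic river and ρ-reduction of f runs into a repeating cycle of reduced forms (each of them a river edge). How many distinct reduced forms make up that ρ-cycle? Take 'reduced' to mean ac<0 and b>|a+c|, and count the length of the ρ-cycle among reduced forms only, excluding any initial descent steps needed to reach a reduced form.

D = 32, ⌊√D⌋ = 5
river: ρ → (4,4,-1)
river: ρ → (-1,4,4)
ρ-cycle length = 2 (tail of 0 descent steps not counted)

2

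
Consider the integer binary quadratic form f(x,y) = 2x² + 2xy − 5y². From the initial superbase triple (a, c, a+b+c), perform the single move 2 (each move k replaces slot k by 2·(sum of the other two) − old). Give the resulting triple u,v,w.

start (2,-5,-1) = (f(1,0),f(0,1),f(1,1))
replace slot 2: 2·(2+(-1)) − (-5) = 7 → (2,7,-1)

2,7,-1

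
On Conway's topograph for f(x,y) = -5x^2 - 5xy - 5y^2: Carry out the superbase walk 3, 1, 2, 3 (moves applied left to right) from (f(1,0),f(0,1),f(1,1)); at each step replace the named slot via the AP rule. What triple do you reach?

start (-5,-5,-15) = (f(1,0),f(0,1),f(1,1))
replace slot 3: 2·((-5)+(-5)) − (-15) = -5 → (-5,-5,-5)
replace slot 1: 2·((-5)+(-5)) − (-5) = -15 → (-15,-5,-5)
replace slot 2: 2·((-15)+(-5)) − (-5) = -35 → (-15,-35,-5)
replace slot 3: 2·((-15)+(-35)) − (-5) = -95 → (-15,-35,-95)

-15,-35,-95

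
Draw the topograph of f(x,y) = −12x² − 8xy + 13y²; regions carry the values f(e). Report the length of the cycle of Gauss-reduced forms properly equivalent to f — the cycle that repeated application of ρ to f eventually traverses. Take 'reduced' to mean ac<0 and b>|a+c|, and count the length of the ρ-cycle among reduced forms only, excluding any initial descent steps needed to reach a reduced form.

D = 688, ⌊√D⌋ = 26
descent: ρ → (13,8,-12)  [lands on river]
river: ρ → (-12,16,9)
river: ρ → (9,20,-8)
river: ρ → (-8,12,17)
river: ρ → (17,22,-3)
river: ρ → (-3,26,1)
river: ρ → (1,26,-3)
river: ρ → (-3,22,17)
river: ρ → (17,12,-8)
river: ρ → (-8,20,9)
river: ρ → (9,16,-12)
river: ρ → (-12,8,13)
river: ρ → (13,18,-7)
river: ρ → (-7,24,4)
river: ρ → (4,24,-7)
river: ρ → (-7,18,13)
ρ-cycle length = 16 (tail of 1 descent step not counted)

16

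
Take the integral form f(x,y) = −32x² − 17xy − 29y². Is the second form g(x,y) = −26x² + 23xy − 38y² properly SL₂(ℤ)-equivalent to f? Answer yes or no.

D₁ = -3423, D₂ = -3423
f is negative-definite; reduce −f:
−f: flip: (32,17,29)→(29,-17,32)
−f: reduced (well bottom): (29,-17,32) with a≤c, −a<b≤a
flip sign back: reduced form of f is (-29,17,-32)
g is negative-definite; reduce −g:
−g: reduced (well bottom): (26,-23,38) with a≤c, −a<b≤a
flip sign back: reduced form of g is (-26,23,-38)
reduced forms (-29, 17, -32) vs (-26, 23, -38) ⇒ inequivalent

no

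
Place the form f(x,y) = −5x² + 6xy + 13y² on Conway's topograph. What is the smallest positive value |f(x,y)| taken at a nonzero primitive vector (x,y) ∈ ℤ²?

descent: ρ → (13,-6,-5)
descent: ρ → (-5,16,2)  [lands on river]
river: ρ → (2,16,-5)
river: ρ → (-5,14,5)
river: ρ → (5,16,-2)
river: ρ → (-2,16,5)
river: ρ → (5,14,-5)
closes: descent 2, river 6
min |a| on river = 2

2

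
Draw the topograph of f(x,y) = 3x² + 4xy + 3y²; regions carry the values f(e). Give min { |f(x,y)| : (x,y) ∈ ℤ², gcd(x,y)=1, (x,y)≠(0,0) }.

translate: b→-2 (≡4 mod 6), so (3,4,3)→(3,-2,2)
flip: (3,-2,2)→(2,2,3)
reduced (well bottom): (2,2,3) with a≤c, −a<b≤a
well minimum = a = 2

2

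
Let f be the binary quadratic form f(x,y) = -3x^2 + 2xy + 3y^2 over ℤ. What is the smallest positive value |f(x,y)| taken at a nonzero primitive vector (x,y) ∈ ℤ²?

river: ρ → (3,4,-2)
river: ρ → (-2,4,3)
river: ρ → (3,2,-3)
river: ρ → (-3,4,2)
river: ρ → (2,4,-3)
river: ρ → (-3,2,3)
closes: descent 0, river 6
min |a| on river = 2

2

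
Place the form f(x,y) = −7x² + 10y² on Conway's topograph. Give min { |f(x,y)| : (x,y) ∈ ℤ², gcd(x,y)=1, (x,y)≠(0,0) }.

descent: ρ → (10,0,-7)
descent: ρ → (-7,14,3)  [lands on river]
river: ρ → (3,16,-2)
river: ρ → (-2,16,3)
river: ρ → (3,14,-7)
closes: descent 2, river 4
min |a| on river = 2

2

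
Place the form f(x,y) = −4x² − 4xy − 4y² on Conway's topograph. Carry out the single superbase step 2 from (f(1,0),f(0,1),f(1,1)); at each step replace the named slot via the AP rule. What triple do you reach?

start (-4,-4,-12) = (f(1,0),f(0,1),f(1,1))
replace slot 2: 2·((-4)+(-12)) − (-4) = -28 → (-4,-28,-12)

-4,-28,-12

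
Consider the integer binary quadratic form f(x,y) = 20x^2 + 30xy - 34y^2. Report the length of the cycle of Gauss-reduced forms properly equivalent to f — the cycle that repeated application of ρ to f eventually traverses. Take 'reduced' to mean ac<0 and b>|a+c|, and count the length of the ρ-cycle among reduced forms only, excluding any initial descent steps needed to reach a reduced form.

D = 3620, ⌊√D⌋ = 60
river: ρ → (-34,38,16)
river: ρ → (16,58,-4)
river: ρ → (-4,54,44)
river: ρ → (44,34,-14)
river: ρ → (-14,50,20)
river: ρ → (20,30,-34)
ρ-cycle length = 6 (tail of 0 descent steps not counted)

6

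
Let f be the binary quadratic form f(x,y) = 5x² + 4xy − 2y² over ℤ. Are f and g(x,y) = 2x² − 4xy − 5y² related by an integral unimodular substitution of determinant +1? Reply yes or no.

D₁ = 56, D₂ = 56
river cycle of f (length 4): (-2, 4, 5), (5, 6, -1), (-1, 6, 5), (5, 4, -2)
river cycle of g (length 4): (-5, 4, 2), (2, 4, -5), (-5, 6, 1), (1, 6, -5)
cycles differ ⇒ inequivalent

no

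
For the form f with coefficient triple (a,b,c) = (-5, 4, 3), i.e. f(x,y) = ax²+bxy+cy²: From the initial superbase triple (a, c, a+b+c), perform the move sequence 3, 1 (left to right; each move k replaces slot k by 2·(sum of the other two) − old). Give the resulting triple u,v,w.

start (-5,3,2) = (f(1,0),f(0,1),f(1,1))
replace slot 3: 2·((-5)+3) − 2 = -6 → (-5,3,-6)
replace slot 1: 2·(3+(-6)) − (-5) = -1 → (-1,3,-6)

-1,3,-6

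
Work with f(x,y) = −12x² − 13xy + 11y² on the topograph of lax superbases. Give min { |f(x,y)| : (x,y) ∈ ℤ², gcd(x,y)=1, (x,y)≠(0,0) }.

descent: ρ → (11,13,-12)  [lands on river]
river: ρ → (-12,11,12)
river: ρ → (12,13,-11)
river: ρ → (-11,9,14)
river: ρ → (14,19,-6)
river: ρ → (-6,17,17)
river: ρ → (17,17,-6)
river: ρ → (-6,19,14)
river: ρ → (14,9,-11)
river: ρ → (-11,13,12)
river: ρ → (12,11,-12)
river: ρ → (-12,13,11)
river: ρ → (11,9,-14)
river: ρ → (-14,19,6)
river: ρ → (6,17,-17)
river: ρ → (-17,17,6)
river: ρ → (6,19,-14)
river: ρ → (-14,9,11)
closes: descent 1, river 18
min |a| on river = 6

6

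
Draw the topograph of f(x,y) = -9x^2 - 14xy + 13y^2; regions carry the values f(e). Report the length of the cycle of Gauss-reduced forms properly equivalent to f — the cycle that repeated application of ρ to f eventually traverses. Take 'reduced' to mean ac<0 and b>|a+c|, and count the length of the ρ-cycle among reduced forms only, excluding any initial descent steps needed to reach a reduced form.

D = 664, ⌊√D⌋ = 25
descent: ρ → (13,14,-9)  [lands on river]
river: ρ → (-9,22,5)
river: ρ → (5,18,-17)
river: ρ → (-17,16,6)
river: ρ → (6,20,-11)
river: ρ → (-11,24,2)
river: ρ → (2,24,-11)
river: ρ → (-11,20,6)
river: ρ → (6,16,-17)
river: ρ → (-17,18,5)
river: ρ → (5,22,-9)
river: ρ → (-9,14,13)
river: ρ → (13,12,-10)
river: ρ → (-10,8,15)
river: ρ → (15,22,-3)
river: ρ → (-3,20,22)
river: ρ → (22,24,-1)
river: ρ → (-1,24,22)
river: ρ → (22,20,-3)
river: ρ → (-3,22,15)
river: ρ → (15,8,-10)
river: ρ → (-10,12,13)
ρ-cycle length = 22 (tail of 1 descent step not counted)

22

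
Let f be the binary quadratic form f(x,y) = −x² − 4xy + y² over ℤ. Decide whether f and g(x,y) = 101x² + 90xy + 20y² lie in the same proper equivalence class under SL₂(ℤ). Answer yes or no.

D₁ = 20, D₂ = 20
river cycle of f (length 2): (1, 4, -1), (-1, 4, 1)
river cycle of g (length 2): (1, 4, -1), (-1, 4, 1)
cycles coincide ⇒ equivalent

yes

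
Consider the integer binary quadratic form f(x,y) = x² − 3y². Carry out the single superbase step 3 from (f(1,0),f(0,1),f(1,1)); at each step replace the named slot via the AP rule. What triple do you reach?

start (1,-3,-2) = (f(1,0),f(0,1),f(1,1))
replace slot 3: 2·(1+(-3)) − (-2) = -2 → (1,-3,-2)

1,-3,-2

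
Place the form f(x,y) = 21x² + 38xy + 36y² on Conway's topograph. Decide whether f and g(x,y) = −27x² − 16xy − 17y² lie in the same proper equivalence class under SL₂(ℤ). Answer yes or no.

D₁ = -1580, D₂ = -1580
f: translate: b→-4 (≡38 mod 42), so (21,38,36)→(21,-4,19)
f: flip: (21,-4,19)→(19,4,21)
f: reduced (well bottom): (19,4,21) with a≤c, −a<b≤a
g is negative-definite; reduce −g:
−g: flip: (27,16,17)→(17,-16,27)
−g: reduced (well bottom): (17,-16,27) with a≤c, −a<b≤a
flip sign back: reduced form of g is (-17,16,-27)
reduced forms (19, 4, 21) vs (-17, 16, -27) ⇒ inequivalent

no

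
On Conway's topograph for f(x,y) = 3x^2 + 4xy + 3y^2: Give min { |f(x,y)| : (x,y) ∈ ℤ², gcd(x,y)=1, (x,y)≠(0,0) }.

translate: b→-2 (≡4 mod 6), so (3,4,3)→(3,-2,2)
flip: (3,-2,2)→(2,2,3)
reduced (well bottom): (2,2,3) with a≤c, −a<b≤a
well minimum = a = 2

2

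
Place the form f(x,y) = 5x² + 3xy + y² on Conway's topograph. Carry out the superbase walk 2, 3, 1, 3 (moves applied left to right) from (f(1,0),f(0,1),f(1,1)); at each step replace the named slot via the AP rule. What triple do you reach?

start (5,1,9) = (f(1,0),f(0,1),f(1,1))
replace slot 2: 2·(5+9) − 1 = 27 → (5,27,9)
replace slot 3: 2·(5+27) − 9 = 55 → (5,27,55)
replace slot 1: 2·(27+55) − 5 = 159 → (159,27,55)
replace slot 3: 2·(159+27) − 55 = 317 → (159,27,317)

159,27,317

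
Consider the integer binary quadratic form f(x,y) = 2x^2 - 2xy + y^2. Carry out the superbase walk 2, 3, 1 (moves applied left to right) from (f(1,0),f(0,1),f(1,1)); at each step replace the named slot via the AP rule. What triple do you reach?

start (2,1,1) = (f(1,0),f(0,1),f(1,1))
replace slot 2: 2·(2+1) − 1 = 5 → (2,5,1)
replace slot 3: 2·(2+5) − 1 = 13 → (2,5,13)
replace slot 1: 2·(5+13) − 2 = 34 → (34,5,13)

34,5,13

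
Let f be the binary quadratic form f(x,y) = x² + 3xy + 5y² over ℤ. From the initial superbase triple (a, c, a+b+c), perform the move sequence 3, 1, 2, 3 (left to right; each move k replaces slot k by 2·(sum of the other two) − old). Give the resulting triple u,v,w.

start (1,5,9) = (f(1,0),f(0,1),f(1,1))
replace slot 3: 2·(1+5) − 9 = 3 → (1,5,3)
replace slot 1: 2·(5+3) − 1 = 15 → (15,5,3)
replace slot 2: 2·(15+3) − 5 = 31 → (15,31,3)
replace slot 3: 2·(15+31) − 3 = 89 → (15,31,89)

15,31,89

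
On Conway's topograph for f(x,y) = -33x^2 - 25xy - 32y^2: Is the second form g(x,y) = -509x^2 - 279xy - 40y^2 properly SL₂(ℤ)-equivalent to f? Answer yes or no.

D₁ = -3599, D₂ = -3599
f is negative-definite; reduce −f:
−f: flip: (33,25,32)→(32,-25,33)
−f: reduced (well bottom): (32,-25,33) with a≤c, −a<b≤a
flip sign back: reduced form of f is (-32,25,-33)
g is negative-definite; reduce −g:
−g: flip: (509,279,40)→(40,-279,509)
−g: translate: b→-39 (≡-279 mod 80), so (40,-279,509)→(40,-39,32)
−g: flip: (40,-39,32)→(32,39,40)
−g: translate: b→-25 (≡39 mod 64), so (32,39,40)→(32,-25,33)
−g: reduced (well bottom): (32,-25,33) with a≤c, −a<b≤a
flip sign back: reduced form of g is (-32,25,-33)
reduced forms (-32, 25, -33) vs (-32, 25, -33) ⇒ equivalent

yes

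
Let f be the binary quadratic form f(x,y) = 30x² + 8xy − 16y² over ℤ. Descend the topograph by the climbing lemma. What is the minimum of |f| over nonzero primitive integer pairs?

descent: ρ → (-16,24,22)  [lands on river]
river: ρ → (22,20,-18)
river: ρ → (-18,16,24)
river: ρ → (24,32,-10)
river: ρ → (-10,28,30)
river: ρ → (30,32,-8)
river: ρ → (-8,32,30)
river: ρ → (30,28,-10)
river: ρ → (-10,32,24)
river: ρ → (24,16,-18)
river: ρ → (-18,20,22)
river: ρ → (22,24,-16)
river: ρ → (-16,40,6)
river: ρ → (6,44,-2)
river: ρ → (-2,44,6)
river: ρ → (6,40,-16)
closes: descent 1, river 16
min |a| on river = 2

2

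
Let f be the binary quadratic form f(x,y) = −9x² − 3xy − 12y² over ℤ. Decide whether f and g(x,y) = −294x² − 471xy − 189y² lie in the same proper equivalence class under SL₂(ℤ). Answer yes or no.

D₁ = -423, D₂ = -423
f is negative-definite; reduce −f:
−f: reduced (well bottom): (9,3,12) with a≤c, −a<b≤a
flip sign back: reduced form of f is (-9,-3,-12)
g is negative-definite; reduce −g:
−g: translate: b→-117 (≡471 mod 588), so (294,471,189)→(294,-117,12)
−g: flip: (294,-117,12)→(12,117,294)
−g: translate: b→-3 (≡117 mod 24), so (12,117,294)→(12,-3,9)
−g: flip: (12,-3,9)→(9,3,12)
−g: reduced (well bottom): (9,3,12) with a≤c, −a<b≤a
flip sign back: reduced form of g is (-9,-3,-12)
reduced forms (-9, -3, -12) vs (-9, -3, -12) ⇒ equivalent

yes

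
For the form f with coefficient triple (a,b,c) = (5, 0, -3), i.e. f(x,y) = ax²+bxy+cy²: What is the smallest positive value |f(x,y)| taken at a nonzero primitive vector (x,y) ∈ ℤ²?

descent: ρ → (-3,6,2)  [lands on river]
river: ρ → (2,6,-3)
closes: descent 1, river 2
min |a| on river = 2

2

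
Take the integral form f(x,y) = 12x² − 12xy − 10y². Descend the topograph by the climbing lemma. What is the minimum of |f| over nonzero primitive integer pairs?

descent: ρ → (-10,12,12)  [lands on river]
river: ρ → (12,12,-10)
river: ρ → (-10,8,14)
river: ρ → (14,20,-4)
river: ρ → (-4,20,14)
river: ρ → (14,8,-10)
closes: descent 1, river 6
min |a| on river = 4

4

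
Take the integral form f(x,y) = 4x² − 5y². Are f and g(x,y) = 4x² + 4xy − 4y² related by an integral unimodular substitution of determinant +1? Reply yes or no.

D₁ = 80, D₂ = 80
river cycle of f (length 2): (4, 8, -1), (-1, 8, 4)
river cycle of g (length 2): (-4, 4, 4), (4, 4, -4)
cycles differ ⇒ inequivalent

no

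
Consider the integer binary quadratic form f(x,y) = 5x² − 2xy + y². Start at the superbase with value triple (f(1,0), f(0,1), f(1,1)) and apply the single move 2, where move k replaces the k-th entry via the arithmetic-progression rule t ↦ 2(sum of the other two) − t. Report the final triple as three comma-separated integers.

start (5,1,4) = (f(1,0),f(0,1),f(1,1))
replace slot 2: 2·(5+4) − 1 = 17 → (5,17,4)

5,17,4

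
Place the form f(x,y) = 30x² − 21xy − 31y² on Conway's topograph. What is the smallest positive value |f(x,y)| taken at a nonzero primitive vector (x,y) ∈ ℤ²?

descent: ρ → (-31,21,30)  [lands on river]
river: ρ → (30,39,-22)
river: ρ → (-22,49,20)
river: ρ → (20,31,-40)
river: ρ → (-40,49,11)
river: ρ → (11,61,-10)
river: ρ → (-10,59,17)
river: ρ → (17,43,-34)
river: ρ → (-34,25,26)
river: ρ → (26,27,-33)
river: ρ → (-33,39,20)
river: ρ → (20,41,-31)
closes: descent 1, river 12
min |a| on river = 10

10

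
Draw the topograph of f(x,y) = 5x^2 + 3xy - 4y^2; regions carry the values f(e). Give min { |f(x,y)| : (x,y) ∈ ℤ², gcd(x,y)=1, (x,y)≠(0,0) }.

river: ρ → (-4,5,4)
river: ρ → (4,3,-5)
river: ρ → (-5,7,2)
river: ρ → (2,9,-1)
river: ρ → (-1,9,2)
river: ρ → (2,7,-5)
river: ρ → (-5,3,4)
river: ρ → (4,5,-4)
river: ρ → (-4,3,5)
river: ρ → (5,7,-2)
river: ρ → (-2,9,1)
river: ρ → (1,9,-2)
river: ρ → (-2,7,5)
river: ρ → (5,3,-4)
closes: descent 0, river 14
min |a| on river = 1

1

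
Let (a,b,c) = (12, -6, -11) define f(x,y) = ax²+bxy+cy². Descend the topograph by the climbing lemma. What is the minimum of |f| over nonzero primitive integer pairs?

descent: ρ → (-11,6,12)  [lands on river]
river: ρ → (12,18,-5)
river: ρ → (-5,22,4)
river: ρ → (4,18,-15)
river: ρ → (-15,12,7)
river: ρ → (7,16,-11)
closes: descent 1, river 6
min |a| on river = 4

4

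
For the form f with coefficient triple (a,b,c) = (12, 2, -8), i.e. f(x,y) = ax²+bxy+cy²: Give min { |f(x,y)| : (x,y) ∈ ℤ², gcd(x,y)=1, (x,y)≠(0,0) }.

descent: ρ → (-8,14,6)  [lands on river]
river: ρ → (6,10,-12)
river: ρ → (-12,14,4)
river: ρ → (4,18,-4)
river: ρ → (-4,14,12)
river: ρ → (12,10,-6)
river: ρ → (-6,14,8)
river: ρ → (8,18,-2)
river: ρ → (-2,18,8)
river: ρ → (8,14,-6)
river: ρ → (-6,10,12)
river: ρ → (12,14,-4)
river: ρ → (-4,18,4)
river: ρ → (4,14,-12)
river: ρ → (-12,10,6)
river: ρ → (6,14,-8)
river: ρ → (-8,18,2)
river: ρ → (2,18,-8)
closes: descent 1, river 18
min |a| on river = 2

2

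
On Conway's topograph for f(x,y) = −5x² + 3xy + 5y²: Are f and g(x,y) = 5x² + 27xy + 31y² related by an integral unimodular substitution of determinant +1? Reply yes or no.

D₁ = 109, D₂ = 109
river cycle of f (length 14): (5, 7, -3), (-3, 5, 7), (7, 9, -1), (-1, 9, 7), (7, 5, -3), (-3, 7, 5), (5, 3, -5), (-5, 7, 3), (3, 5, -7), (-7, 9, 1), … (4 more)
river cycle of g (length 14): (5, 7, -3), (-3, 5, 7), (7, 9, -1), (-1, 9, 7), (7, 5, -3), (-3, 7, 5), (5, 3, -5), (-5, 7, 3), (3, 5, -7), (-7, 9, 1), … (4 more)
cycles coincide ⇒ equivalent

yes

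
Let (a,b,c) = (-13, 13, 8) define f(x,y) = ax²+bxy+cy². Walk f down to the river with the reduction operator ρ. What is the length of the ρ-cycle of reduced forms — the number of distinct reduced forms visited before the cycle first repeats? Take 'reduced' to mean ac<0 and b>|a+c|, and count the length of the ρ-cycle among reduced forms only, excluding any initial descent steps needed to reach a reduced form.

D = 585, ⌊√D⌋ = 24
river: ρ → (8,19,-7)
river: ρ → (-7,23,2)
river: ρ → (2,21,-18)
river: ρ → (-18,15,5)
river: ρ → (5,15,-18)
river: ρ → (-18,21,2)
river: ρ → (2,23,-7)
river: ρ → (-7,19,8)
river: ρ → (8,13,-13)
river: ρ → (-13,13,8)
ρ-cycle length = 10 (tail of 0 descent steps not counted)

10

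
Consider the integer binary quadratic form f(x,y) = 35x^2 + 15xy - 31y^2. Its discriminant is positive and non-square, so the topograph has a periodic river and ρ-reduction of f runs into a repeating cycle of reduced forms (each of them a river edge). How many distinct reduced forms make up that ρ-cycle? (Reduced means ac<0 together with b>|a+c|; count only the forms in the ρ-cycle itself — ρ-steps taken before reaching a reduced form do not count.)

D = 4565, ⌊√D⌋ = 67
river: ρ → (-31,47,19)
river: ρ → (19,67,-1)
river: ρ → (-1,67,19)
river: ρ → (19,47,-31)
river: ρ → (-31,15,35)
river: ρ → (35,55,-11)
river: ρ → (-11,55,35)
river: ρ → (35,15,-31)
ρ-cycle length = 8 (tail of 0 descent steps not counted)

8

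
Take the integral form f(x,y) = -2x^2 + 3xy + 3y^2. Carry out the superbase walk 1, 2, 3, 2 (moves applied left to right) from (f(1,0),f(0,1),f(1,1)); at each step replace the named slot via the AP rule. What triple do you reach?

start (-2,3,4) = (f(1,0),f(0,1),f(1,1))
replace slot 1: 2·(3+4) − (-2) = 16 → (16,3,4)
replace slot 2: 2·(16+4) − 3 = 37 → (16,37,4)
replace slot 3: 2·(16+37) − 4 = 102 → (16,37,102)
replace slot 2: 2·(16+102) − 37 = 199 → (16,199,102)

16,199,102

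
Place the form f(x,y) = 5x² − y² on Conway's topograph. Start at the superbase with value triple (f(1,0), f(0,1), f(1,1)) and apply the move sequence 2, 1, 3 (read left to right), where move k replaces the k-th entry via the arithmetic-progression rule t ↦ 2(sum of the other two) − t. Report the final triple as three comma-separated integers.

start (5,-1,4) = (f(1,0),f(0,1),f(1,1))
replace slot 2: 2·(5+4) − (-1) = 19 → (5,19,4)
replace slot 1: 2·(19+4) − 5 = 41 → (41,19,4)
replace slot 3: 2·(41+19) − 4 = 116 → (41,19,116)

41,19,116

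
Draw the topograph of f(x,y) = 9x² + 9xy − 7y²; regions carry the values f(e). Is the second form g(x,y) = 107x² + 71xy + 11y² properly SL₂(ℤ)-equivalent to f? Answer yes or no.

D₁ = 333, D₂ = 333
river cycle of f (length 6): (-7, 5, 11), (11, 17, -1), (-1, 17, 11), (11, 5, -7), (-7, 9, 9), (9, 9, -7)
river cycle of g (length 6): (11, 17, -1), (-1, 17, 11), (11, 5, -7), (-7, 9, 9), (9, 9, -7), (-7, 5, 11)
cycles coincide ⇒ equivalent

yes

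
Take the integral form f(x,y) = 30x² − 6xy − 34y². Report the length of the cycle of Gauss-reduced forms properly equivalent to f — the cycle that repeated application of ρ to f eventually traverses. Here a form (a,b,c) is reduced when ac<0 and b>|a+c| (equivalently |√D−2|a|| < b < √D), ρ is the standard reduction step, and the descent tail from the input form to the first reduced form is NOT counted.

D = 4116, ⌊√D⌋ = 64
descent: ρ → (-34,6,30)  [lands on river]
river: ρ → (30,54,-10)
river: ρ → (-10,46,50)
river: ρ → (50,54,-6)
river: ρ → (-6,54,50)
river: ρ → (50,46,-10)
river: ρ → (-10,54,30)
river: ρ → (30,6,-34)
river: ρ → (-34,62,2)
river: ρ → (2,62,-34)
ρ-cycle length = 10 (tail of 1 descent step not counted)

10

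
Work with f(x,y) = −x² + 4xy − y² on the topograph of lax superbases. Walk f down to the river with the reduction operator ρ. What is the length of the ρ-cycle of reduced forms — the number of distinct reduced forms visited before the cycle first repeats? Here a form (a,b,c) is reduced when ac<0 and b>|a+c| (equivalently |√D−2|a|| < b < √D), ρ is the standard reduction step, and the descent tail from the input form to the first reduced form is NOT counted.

D = 12, ⌊√D⌋ = 3
descent: ρ → (-1,2,2)  [lands on river]
river: ρ → (2,2,-1)
ρ-cycle length = 2 (tail of 1 descent step not counted)

2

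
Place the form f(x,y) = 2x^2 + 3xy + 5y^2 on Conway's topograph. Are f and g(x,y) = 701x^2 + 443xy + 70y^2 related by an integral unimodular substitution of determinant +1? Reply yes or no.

D₁ = -31, D₂ = -31
f: translate: b→-1 (≡3 mod 4), so (2,3,5)→(2,-1,4)
f: reduced (well bottom): (2,-1,4) with a≤c, −a<b≤a
g: flip: (701,443,70)→(70,-443,701)
g: translate: b→-23 (≡-443 mod 140), so (70,-443,701)→(70,-23,2)
g: flip: (70,-23,2)→(2,23,70)
g: translate: b→-1 (≡23 mod 4), so (2,23,70)→(2,-1,4)
g: reduced (well bottom): (2,-1,4) with a≤c, −a<b≤a
reduced forms (2, -1, 4) vs (2, -1, 4) ⇒ equivalent

yes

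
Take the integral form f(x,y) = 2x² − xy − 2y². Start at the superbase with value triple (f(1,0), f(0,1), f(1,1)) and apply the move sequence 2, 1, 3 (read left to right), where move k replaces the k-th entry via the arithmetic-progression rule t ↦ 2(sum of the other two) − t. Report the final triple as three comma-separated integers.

start (2,-2,-1) = (f(1,0),f(0,1),f(1,1))
replace slot 2: 2·(2+(-1)) − (-2) = 4 → (2,4,-1)
replace slot 1: 2·(4+(-1)) − 2 = 4 → (4,4,-1)
replace slot 3: 2·(4+4) − (-1) = 17 → (4,4,17)

4,4,17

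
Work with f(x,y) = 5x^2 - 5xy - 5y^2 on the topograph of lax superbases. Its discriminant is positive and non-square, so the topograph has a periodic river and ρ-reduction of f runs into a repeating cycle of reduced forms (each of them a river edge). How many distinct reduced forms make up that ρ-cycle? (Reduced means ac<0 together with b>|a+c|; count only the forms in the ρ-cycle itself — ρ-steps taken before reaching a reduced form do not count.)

D = 125, ⌊√D⌋ = 11
descent: ρ → (-5,5,5)  [lands on river]
river: ρ → (5,5,-5)
ρ-cycle length = 2 (tail of 1 descent step not counted)

2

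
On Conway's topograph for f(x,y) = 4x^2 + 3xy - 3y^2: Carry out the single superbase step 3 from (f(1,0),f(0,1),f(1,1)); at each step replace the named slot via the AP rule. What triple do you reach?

start (4,-3,4) = (f(1,0),f(0,1),f(1,1))
replace slot 3: 2·(4+(-3)) − 4 = -2 → (4,-3,-2)

4,-3,-2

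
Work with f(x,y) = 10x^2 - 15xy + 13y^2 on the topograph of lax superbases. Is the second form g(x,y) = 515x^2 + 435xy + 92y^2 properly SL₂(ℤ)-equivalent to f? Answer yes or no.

D₁ = -295, D₂ = -295
f: translate: b→5 (≡-15 mod 20), so (10,-15,13)→(10,5,8)
f: flip: (10,5,8)→(8,-5,10)
f: reduced (well bottom): (8,-5,10) with a≤c, −a<b≤a
g: flip: (515,435,92)→(92,-435,515)
g: translate: b→-67 (≡-435 mod 184), so (92,-435,515)→(92,-67,13)
g: flip: (92,-67,13)→(13,67,92)
g: translate: b→-11 (≡67 mod 26), so (13,67,92)→(13,-11,8)
g: flip: (13,-11,8)→(8,11,13)
g: translate: b→-5 (≡11 mod 16), so (8,11,13)→(8,-5,10)
g: reduced (well bottom): (8,-5,10) with a≤c, −a<b≤a
reduced forms (8, -5, 10) vs (8, -5, 10) ⇒ equivalent

yes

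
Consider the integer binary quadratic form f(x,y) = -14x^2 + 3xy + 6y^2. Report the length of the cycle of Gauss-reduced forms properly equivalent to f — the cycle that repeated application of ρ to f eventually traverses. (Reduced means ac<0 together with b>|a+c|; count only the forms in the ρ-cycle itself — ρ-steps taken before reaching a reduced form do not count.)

D = 345, ⌊√D⌋ = 18
descent: ρ → (6,9,-11)  [lands on river]
river: ρ → (-11,13,4)
river: ρ → (4,11,-14)
river: ρ → (-14,17,1)
river: ρ → (1,17,-14)
river: ρ → (-14,11,4)
river: ρ → (4,13,-11)
river: ρ → (-11,9,6)
river: ρ → (6,15,-5)
river: ρ → (-5,15,6)
ρ-cycle length = 10 (tail of 1 descent step not counted)

10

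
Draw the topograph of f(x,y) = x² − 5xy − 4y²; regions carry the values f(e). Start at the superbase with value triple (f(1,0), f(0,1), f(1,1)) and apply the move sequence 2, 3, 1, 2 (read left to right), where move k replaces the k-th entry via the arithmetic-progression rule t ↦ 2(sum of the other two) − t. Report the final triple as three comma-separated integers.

start (1,-4,-8) = (f(1,0),f(0,1),f(1,1))
replace slot 2: 2·(1+(-8)) − (-4) = -10 → (1,-10,-8)
replace slot 3: 2·(1+(-10)) − (-8) = -10 → (1,-10,-10)
replace slot 1: 2·((-10)+(-10)) − 1 = -41 → (-41,-10,-10)
replace slot 2: 2·((-41)+(-10)) − (-10) = -92 → (-41,-92,-10)

-41,-92,-10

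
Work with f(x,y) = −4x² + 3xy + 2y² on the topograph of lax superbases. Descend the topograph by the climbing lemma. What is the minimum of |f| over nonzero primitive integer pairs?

river: ρ → (2,5,-2)
river: ρ → (-2,3,4)
river: ρ → (4,5,-1)
river: ρ → (-1,5,4)
river: ρ → (4,3,-2)
river: ρ → (-2,5,2)
river: ρ → (2,3,-4)
river: ρ → (-4,5,1)
river: ρ → (1,5,-4)
river: ρ → (-4,3,2)
closes: descent 0, river 10
min |a| on river = 1

1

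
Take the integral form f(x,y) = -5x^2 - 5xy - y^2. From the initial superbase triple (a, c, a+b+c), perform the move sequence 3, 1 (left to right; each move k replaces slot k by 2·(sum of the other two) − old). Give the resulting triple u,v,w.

start (-5,-1,-11) = (f(1,0),f(0,1),f(1,1))
replace slot 3: 2·((-5)+(-1)) − (-11) = -1 → (-5,-1,-1)
replace slot 1: 2·((-1)+(-1)) − (-5) = 1 → (1,-1,-1)

1,-1,-1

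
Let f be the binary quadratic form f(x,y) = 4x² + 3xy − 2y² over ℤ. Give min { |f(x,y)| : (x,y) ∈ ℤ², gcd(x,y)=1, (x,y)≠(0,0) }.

river: ρ → (-2,5,2)
river: ρ → (2,3,-4)
river: ρ → (-4,5,1)
river: ρ → (1,5,-4)
river: ρ → (-4,3,2)
river: ρ → (2,5,-2)
river: ρ → (-2,3,4)
river: ρ → (4,5,-1)
river: ρ → (-1,5,4)
river: ρ → (4,3,-2)
closes: descent 0, river 10
min |a| on river = 1

1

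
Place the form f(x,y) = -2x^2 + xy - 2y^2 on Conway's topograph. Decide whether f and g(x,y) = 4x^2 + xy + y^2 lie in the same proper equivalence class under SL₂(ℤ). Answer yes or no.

D₁ = -15, D₂ = -15
f is negative-definite; reduce −f:
−f: flip: (2,-1,2)→(2,1,2)
−f: reduced (well bottom): (2,1,2) with a≤c, −a<b≤a
flip sign back: reduced form of f is (-2,-1,-2)
g: flip: (4,1,1)→(1,-1,4)
g: translate: b→1 (≡-1 mod 2), so (1,-1,4)→(1,1,4)
g: reduced (well bottom): (1,1,4) with a≤c, −a<b≤a
reduced forms (-2, -1, -2) vs (1, 1, 4) ⇒ inequivalent

no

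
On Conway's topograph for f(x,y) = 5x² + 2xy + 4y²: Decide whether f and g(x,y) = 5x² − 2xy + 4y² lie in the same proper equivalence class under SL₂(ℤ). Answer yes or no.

D₁ = -76, D₂ = -76
f: flip: (5,2,4)→(4,-2,5)
f: reduced (well bottom): (4,-2,5) with a≤c, −a<b≤a
g: flip: (5,-2,4)→(4,2,5)
g: reduced (well bottom): (4,2,5) with a≤c, −a<b≤a
reduced forms (4, -2, 5) vs (4, 2, 5) ⇒ inequivalent

no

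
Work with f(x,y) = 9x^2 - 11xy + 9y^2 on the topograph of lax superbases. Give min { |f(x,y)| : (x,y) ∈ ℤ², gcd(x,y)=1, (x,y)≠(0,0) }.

translate: b→7 (≡-11 mod 18), so (9,-11,9)→(9,7,7)
flip: (9,7,7)→(7,-7,9)
translate: b→7 (≡-7 mod 14), so (7,-7,9)→(7,7,9)
reduced (well bottom): (7,7,9) with a≤c, −a<b≤a
well minimum = a = 7

7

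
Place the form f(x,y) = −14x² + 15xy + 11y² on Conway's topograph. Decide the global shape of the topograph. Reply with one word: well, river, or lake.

D = b²−4ac = 15² − 4·(-14)·11 = 841
D = 29² is a perfect square ⇒ form factors over ℤ ⇒ lakes

lake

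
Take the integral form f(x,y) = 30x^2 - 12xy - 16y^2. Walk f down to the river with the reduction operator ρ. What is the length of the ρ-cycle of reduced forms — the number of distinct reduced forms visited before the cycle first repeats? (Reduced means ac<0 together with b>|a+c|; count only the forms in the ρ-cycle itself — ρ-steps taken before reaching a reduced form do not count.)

D = 2064, ⌊√D⌋ = 45
descent: ρ → (-16,44,2)  [lands on river]
river: ρ → (2,44,-16)
river: ρ → (-16,20,26)
river: ρ → (26,32,-10)
river: ρ → (-10,28,32)
river: ρ → (32,36,-6)
river: ρ → (-6,36,32)
river: ρ → (32,28,-10)
river: ρ → (-10,32,26)
river: ρ → (26,20,-16)
ρ-cycle length = 10 (tail of 1 descent step not counted)

10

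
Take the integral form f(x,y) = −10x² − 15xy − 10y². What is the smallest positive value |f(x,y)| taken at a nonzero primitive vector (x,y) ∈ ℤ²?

translate: b→-5 (≡15 mod 20), so (10,15,10)→(10,-5,5)
flip: (10,-5,5)→(5,5,10)
reduced (well bottom): (5,5,10) with a≤c, −a<b≤a
well minimum |f| = |-5| = 5 (negative-definite)

5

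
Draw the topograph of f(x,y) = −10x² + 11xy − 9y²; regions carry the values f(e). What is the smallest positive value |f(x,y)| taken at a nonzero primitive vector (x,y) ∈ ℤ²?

translate: b→9 (≡-11 mod 20), so (10,-11,9)→(10,9,8)
flip: (10,9,8)→(8,-9,10)
translate: b→7 (≡-9 mod 16), so (8,-9,10)→(8,7,9)
reduced (well bottom): (8,7,9) with a≤c, −a<b≤a
well minimum |f| = |-8| = 8 (negative-definite)

8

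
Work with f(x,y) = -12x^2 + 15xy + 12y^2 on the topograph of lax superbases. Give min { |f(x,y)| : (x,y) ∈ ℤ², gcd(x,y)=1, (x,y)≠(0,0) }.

river: ρ → (12,9,-15)
river: ρ → (-15,21,6)
river: ρ → (6,27,-3)
river: ρ → (-3,27,6)
river: ρ → (6,21,-15)
river: ρ → (-15,9,12)
river: ρ → (12,15,-12)
river: ρ → (-12,9,15)
river: ρ → (15,21,-6)
river: ρ → (-6,27,3)
river: ρ → (3,27,-6)
river: ρ → (-6,21,15)
river: ρ → (15,9,-12)
river: ρ → (-12,15,12)
closes: descent 0, river 14
min |a| on river = 3

3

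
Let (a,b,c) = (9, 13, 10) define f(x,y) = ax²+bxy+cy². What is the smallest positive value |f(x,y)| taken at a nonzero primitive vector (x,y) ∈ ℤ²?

translate: b→-5 (≡13 mod 18), so (9,13,10)→(9,-5,6)
flip: (9,-5,6)→(6,5,9)
reduced (well bottom): (6,5,9) with a≤c, −a<b≤a
well minimum = a = 6

6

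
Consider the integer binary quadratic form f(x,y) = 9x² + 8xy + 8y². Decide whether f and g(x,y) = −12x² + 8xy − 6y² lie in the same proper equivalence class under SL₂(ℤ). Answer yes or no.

D₁ = -224, D₂ = -224
f: flip: (9,8,8)→(8,-8,9)
f: translate: b→8 (≡-8 mod 16), so (8,-8,9)→(8,8,9)
f: reduced (well bottom): (8,8,9) with a≤c, −a<b≤a
g is negative-definite; reduce −g:
−g: flip: (12,-8,6)→(6,8,12)
−g: translate: b→-4 (≡8 mod 12), so (6,8,12)→(6,-4,10)
−g: reduced (well bottom): (6,-4,10) with a≤c, −a<b≤a
flip sign back: reduced form of g is (-6,4,-10)
reduced forms (8, 8, 9) vs (-6, 4, -10) ⇒ inequivalent

no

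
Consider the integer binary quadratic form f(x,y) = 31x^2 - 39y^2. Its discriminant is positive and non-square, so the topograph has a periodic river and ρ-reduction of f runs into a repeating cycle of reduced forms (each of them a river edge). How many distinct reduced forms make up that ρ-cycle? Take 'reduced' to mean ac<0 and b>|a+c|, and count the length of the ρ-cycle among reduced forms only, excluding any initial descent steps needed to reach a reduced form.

D = 4836, ⌊√D⌋ = 69
descent: ρ → (-39,0,31)
descent: ρ → (31,62,-8)  [lands on river]
river: ρ → (-8,66,15)
river: ρ → (15,54,-32)
river: ρ → (-32,10,37)
river: ρ → (37,64,-5)
river: ρ → (-5,66,24)
river: ρ → (24,30,-41)
river: ρ → (-41,52,13)
river: ρ → (13,52,-41)
river: ρ → (-41,30,24)
river: ρ → (24,66,-5)
river: ρ → (-5,64,37)
river: ρ → (37,10,-32)
river: ρ → (-32,54,15)
river: ρ → (15,66,-8)
river: ρ → (-8,62,31)
ρ-cycle length = 16 (tail of 2 descent steps not counted)

16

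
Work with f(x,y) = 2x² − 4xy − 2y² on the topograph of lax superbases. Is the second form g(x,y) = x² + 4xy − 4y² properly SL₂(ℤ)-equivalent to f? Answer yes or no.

D₁ = 32, D₂ = 32
river cycle of f (length 2): (-2, 4, 2), (2, 4, -2)
river cycle of g (length 2): (-4, 4, 1), (1, 4, -4)
cycles differ ⇒ inequivalent

no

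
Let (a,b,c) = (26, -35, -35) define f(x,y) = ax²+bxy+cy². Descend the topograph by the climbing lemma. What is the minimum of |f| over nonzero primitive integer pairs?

descent: ρ → (-35,35,26)  [lands on river]
river: ρ → (26,69,-1)
river: ρ → (-1,69,26)
river: ρ → (26,35,-35)
closes: descent 1, river 4
min |a| on river = 1

1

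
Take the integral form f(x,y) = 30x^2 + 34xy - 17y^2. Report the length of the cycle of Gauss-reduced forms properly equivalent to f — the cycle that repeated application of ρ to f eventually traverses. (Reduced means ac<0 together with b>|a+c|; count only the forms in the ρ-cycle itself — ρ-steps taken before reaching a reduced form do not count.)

D = 3196, ⌊√D⌋ = 56
river: ρ → (-17,34,30)
river: ρ → (30,26,-21)
river: ρ → (-21,16,35)
river: ρ → (35,54,-2)
river: ρ → (-2,54,35)
river: ρ → (35,16,-21)
river: ρ → (-21,26,30)
river: ρ → (30,34,-17)
ρ-cycle length = 8 (tail of 0 descent steps not counted)

8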